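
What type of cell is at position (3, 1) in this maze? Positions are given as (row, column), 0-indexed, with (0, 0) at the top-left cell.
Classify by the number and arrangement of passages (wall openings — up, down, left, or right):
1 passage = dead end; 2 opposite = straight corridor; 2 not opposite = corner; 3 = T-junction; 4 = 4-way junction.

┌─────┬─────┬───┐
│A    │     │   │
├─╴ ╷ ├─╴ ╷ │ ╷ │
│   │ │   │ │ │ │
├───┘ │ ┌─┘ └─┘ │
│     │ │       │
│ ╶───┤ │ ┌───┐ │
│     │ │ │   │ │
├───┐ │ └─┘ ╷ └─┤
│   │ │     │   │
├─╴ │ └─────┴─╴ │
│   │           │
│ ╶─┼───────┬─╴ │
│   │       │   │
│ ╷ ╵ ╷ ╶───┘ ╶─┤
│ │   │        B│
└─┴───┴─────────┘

Checking cell at (3, 1):
Number of passages: 2
Cell type: straight corridor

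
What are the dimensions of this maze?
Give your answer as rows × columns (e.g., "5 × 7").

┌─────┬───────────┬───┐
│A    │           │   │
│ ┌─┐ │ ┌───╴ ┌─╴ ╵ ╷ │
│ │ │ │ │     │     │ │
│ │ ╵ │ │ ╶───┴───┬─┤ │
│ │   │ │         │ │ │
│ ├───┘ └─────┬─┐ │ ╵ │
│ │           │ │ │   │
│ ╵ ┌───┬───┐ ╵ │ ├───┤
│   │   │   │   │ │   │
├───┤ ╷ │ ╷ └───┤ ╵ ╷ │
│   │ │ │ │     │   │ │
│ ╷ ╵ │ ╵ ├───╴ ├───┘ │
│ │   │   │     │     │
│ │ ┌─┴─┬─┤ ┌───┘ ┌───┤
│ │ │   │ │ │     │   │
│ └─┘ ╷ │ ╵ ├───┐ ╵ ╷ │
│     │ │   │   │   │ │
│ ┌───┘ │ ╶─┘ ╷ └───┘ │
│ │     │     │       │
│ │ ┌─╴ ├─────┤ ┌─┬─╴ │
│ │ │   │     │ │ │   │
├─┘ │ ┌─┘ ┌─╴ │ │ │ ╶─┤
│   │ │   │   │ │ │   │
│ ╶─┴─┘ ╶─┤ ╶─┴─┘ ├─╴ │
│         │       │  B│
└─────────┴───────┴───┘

Counting the maze dimensions:
Rows (vertical): 13
Columns (horizontal): 11
Dimensions: 13 × 11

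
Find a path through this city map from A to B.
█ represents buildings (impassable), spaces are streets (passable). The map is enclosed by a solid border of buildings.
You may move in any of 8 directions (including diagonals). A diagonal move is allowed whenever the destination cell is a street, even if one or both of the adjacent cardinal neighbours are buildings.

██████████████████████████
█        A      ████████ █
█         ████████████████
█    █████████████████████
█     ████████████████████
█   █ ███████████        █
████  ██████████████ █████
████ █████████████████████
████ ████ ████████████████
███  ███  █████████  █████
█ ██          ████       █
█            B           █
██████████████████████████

Finding the shortest path from A to B:
Movement: 8-directional
Path length: 20 steps
Directions: left → left → left → down-left → down-left → down → down-left → down-right → down → down → down → down-right → right → right → right → right → right → right → right → down-right

Solution:

██████████████████████████
█     ↙←←A      ████████ █
█    ↙    ████████████████
█   ↓█████████████████████
█   ↙ ████████████████████
█  ↘█ ███████████        █
████↓ ██████████████ █████
████↓█████████████████████
████↓████ ████████████████
███ ↘███  █████████  █████
█ ██ →→→→→→→↘ ████       █
█            B           █
██████████████████████████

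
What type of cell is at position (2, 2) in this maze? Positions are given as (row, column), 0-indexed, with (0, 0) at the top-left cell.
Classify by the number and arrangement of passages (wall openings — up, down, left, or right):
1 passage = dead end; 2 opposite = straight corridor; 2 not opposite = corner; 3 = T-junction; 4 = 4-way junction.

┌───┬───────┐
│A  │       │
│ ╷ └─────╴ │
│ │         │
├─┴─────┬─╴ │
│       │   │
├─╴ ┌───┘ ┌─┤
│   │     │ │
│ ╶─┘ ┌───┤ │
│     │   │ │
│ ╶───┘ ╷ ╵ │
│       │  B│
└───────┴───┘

Checking cell at (2, 2):
Number of passages: 2
Cell type: straight corridor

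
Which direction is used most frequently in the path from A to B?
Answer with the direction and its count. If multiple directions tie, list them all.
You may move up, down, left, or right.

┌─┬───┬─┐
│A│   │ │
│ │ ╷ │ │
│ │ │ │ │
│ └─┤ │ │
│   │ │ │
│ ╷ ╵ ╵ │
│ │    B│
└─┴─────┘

Directions: down, down, right, down, right, right
Counts: {'down': 3, 'right': 3}
Most common: down and right (tied at 3 times each)

Solution:

┌─┬───┬─┐
│A│   │ │
│ │ ╷ │ │
│↓│ │ │ │
│ └─┤ │ │
│↳ ↓│ │ │
│ ╷ ╵ ╵ │
│ │↳ → B│
└─┴─────┘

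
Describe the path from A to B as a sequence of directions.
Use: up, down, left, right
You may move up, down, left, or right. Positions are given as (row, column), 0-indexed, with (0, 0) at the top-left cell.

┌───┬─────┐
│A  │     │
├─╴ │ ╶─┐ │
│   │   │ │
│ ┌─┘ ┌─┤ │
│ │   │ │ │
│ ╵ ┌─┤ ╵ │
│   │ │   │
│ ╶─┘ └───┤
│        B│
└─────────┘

Finding the path and converting it to directions:
Path through cells: (0,0) → (0,1) → (1,1) → (1,0) → (2,0) → (3,0) → (4,0) → (4,1) → (4,2) → (4,3) → (4,4)
Directions: right, down, left, down, down, down, right, right, right, right

Solution:

┌───┬─────┐
│A ↓│     │
├─╴ │ ╶─┐ │
│↓ ↲│   │ │
│ ┌─┘ ┌─┤ │
│↓│   │ │ │
│ ╵ ┌─┤ ╵ │
│↓  │ │   │
│ ╶─┘ └───┤
│↳ → → → B│
└─────────┘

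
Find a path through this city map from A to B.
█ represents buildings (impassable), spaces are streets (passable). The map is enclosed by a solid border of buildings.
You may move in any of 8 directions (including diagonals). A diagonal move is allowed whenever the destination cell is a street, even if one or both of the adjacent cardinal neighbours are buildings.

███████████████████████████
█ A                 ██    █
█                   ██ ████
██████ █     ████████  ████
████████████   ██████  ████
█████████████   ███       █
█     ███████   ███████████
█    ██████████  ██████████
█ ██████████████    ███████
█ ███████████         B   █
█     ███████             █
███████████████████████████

Finding the shortest path from A to B:
Movement: 8-directional
Path length: 20 steps
Directions: right → right → right → right → right → right → right → right → down-right → down-right → down-right → down-right → down-right → down-right → down-right → right → right → down-right → right → right

Solution:

███████████████████████████
█ A→→→→→→→↘         ██    █
█          ↘        ██ ████
██████ █    ↘████████  ████
████████████ ↘ ██████  ████
█████████████ ↘ ███       █
█     ███████  ↘███████████
█    ██████████ ↘██████████
█ ██████████████ →→↘███████
█ ███████████       →→B   █
█     ███████             █
███████████████████████████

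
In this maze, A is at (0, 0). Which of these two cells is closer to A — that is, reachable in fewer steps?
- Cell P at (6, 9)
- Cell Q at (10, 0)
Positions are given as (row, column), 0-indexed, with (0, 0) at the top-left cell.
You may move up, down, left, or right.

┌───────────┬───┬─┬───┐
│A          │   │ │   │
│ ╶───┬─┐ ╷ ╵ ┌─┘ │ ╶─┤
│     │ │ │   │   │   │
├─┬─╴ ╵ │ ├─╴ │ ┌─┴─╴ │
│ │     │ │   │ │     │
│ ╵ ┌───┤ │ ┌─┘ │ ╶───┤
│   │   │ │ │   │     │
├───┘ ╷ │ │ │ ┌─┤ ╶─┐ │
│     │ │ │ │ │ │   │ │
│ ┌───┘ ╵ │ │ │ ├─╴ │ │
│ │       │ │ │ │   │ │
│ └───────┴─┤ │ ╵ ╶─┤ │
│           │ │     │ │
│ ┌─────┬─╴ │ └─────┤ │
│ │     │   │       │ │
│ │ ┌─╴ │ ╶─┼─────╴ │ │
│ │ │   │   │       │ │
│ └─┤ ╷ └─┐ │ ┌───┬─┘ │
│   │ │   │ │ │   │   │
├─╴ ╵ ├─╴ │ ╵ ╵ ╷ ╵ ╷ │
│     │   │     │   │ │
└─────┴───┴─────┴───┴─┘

Shortest path A → P at (6, 9): 51 steps
Shortest path A → Q at (10, 0): 24 steps

Q is closer (24 steps vs 51 steps).

Path to P:

┌───────────┬───┬─┬───┐
│A → → → ↓  │   │ │   │
│ ╶───┬─┐ ╷ ╵ ┌─┘ │ ╶─┤
│     │ │↓│   │   │   │
├─┬─╴ ╵ │ ├─╴ │ ┌─┴─╴ │
│ │     │↓│   │ │     │
│ ╵ ┌───┤ │ ┌─┘ │ ╶───┤
│   │↓ ↰│↓│ │   │↓ ← ↰│
├───┘ ╷ │ │ │ ┌─┤ ╶─┐ │
│↓ ← ↲│↑│↓│ │ │ │↳ ↓│↑│
│ ┌───┘ ╵ │ │ │ ├─╴ │ │
│↓│    ↑ ↲│ │ │ │↓ ↲│↑│
│ └───────┴─┤ │ ╵ ╶─┤ │
│↳ → → → → ↓│ │  ↳ P│↑│
│ ┌─────┬─╴ │ └─────┤ │
│ │     │↓ ↲│       │↑│
│ │ ┌─╴ │ ╶─┼─────╴ │ │
│ │ │   │↳ ↓│       │↑│
│ └─┤ ╷ └─┐ │ ┌───┬─┘ │
│   │ │   │↓│ │↱ ↓│↱ ↑│
├─╴ ╵ ├─╴ │ ╵ ╵ ╷ ╵ ╷ │
│     │   │↳ → ↑│↳ ↑│ │
└─────┴───┴─────┴───┴─┘

Path to Q:

┌───────────┬───┬─┬───┐
│A → → → ↓  │   │ │   │
│ ╶───┬─┐ ╷ ╵ ┌─┘ │ ╶─┤
│     │ │↓│   │   │   │
├─┬─╴ ╵ │ ├─╴ │ ┌─┴─╴ │
│ │     │↓│   │ │     │
│ ╵ ┌───┤ │ ┌─┘ │ ╶───┤
│   │↓ ↰│↓│ │   │     │
├───┘ ╷ │ │ │ ┌─┤ ╶─┐ │
│↓ ← ↲│↑│↓│ │ │ │   │ │
│ ┌───┘ ╵ │ │ │ ├─╴ │ │
│↓│    ↑ ↲│ │ │ │   │ │
│ └───────┴─┤ │ ╵ ╶─┤ │
│↓          │ │     │ │
│ ┌─────┬─╴ │ └─────┤ │
│↓│     │   │       │ │
│ │ ┌─╴ │ ╶─┼─────╴ │ │
│↓│ │   │   │       │ │
│ └─┤ ╷ └─┐ │ ┌───┬─┘ │
│↳ ↓│ │   │ │ │   │   │
├─╴ ╵ ├─╴ │ ╵ ╵ ╷ ╵ ╷ │
│Q ↲  │   │     │   │ │
└─────┴───┴─────┴───┴─┘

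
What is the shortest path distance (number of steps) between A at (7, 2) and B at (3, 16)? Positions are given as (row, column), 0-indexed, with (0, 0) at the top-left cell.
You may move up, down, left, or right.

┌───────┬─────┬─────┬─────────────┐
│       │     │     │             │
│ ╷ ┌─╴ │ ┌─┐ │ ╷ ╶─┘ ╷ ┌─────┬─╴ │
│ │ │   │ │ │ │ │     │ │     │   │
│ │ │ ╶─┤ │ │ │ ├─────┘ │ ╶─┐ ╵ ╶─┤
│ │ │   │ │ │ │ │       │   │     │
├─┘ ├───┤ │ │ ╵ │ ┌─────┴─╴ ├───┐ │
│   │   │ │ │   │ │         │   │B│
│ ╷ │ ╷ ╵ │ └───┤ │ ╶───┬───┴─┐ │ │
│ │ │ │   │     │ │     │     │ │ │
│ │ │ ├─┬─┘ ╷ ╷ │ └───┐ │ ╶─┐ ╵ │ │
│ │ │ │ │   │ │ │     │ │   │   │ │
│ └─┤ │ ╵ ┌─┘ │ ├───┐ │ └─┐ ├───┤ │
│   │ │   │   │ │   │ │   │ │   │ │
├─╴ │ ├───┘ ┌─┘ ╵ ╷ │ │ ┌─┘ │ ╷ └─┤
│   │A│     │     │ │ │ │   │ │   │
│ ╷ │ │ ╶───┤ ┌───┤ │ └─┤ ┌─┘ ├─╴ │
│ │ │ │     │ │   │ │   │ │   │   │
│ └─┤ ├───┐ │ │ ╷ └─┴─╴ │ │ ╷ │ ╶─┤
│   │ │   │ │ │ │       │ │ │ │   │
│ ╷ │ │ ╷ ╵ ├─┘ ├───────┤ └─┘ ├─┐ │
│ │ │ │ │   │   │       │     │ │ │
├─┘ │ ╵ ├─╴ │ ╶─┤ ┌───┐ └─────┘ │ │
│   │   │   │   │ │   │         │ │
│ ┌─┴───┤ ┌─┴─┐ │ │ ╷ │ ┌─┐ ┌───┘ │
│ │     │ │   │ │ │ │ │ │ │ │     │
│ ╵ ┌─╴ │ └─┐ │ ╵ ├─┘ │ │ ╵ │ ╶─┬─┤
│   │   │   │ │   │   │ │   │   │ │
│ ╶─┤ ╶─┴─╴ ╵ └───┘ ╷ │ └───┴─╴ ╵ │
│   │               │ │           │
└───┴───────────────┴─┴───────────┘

Finding path from (7, 2) to (3, 16):
Path: (7,2) → (6,2) → (5,2) → (4,2) → (3,2) → (3,3) → (4,3) → (4,4) → (3,4) → (2,4) → (1,4) → (0,4) → (0,5) → (0,6) → (1,6) → (2,6) → (3,6) → (3,7) → (2,7) → (1,7) → (0,7) → (0,8) → (1,8) → (1,9) → (1,10) → (0,10) → (0,11) → (0,12) → (0,13) → (0,14) → (0,15) → (0,16) → (1,16) → (1,15) → (2,15) → (2,16) → (3,16)
Distance: 36 steps

Solution:

┌───────┬─────┬─────┬─────────────┐
│       │↱ → ↓│↱ ↓  │↱ → → → → → ↓│
│ ╷ ┌─╴ │ ┌─┐ │ ╷ ╶─┘ ╷ ┌─────┬─╴ │
│ │ │   │↑│ │↓│↑│↳ → ↑│ │     │↓ ↲│
│ │ │ ╶─┤ │ │ │ ├─────┘ │ ╶─┐ ╵ ╶─┤
│ │ │   │↑│ │↓│↑│       │   │  ↳ ↓│
├─┘ ├───┤ │ │ ╵ │ ┌─────┴─╴ ├───┐ │
│   │↱ ↓│↑│ │↳ ↑│ │         │   │B│
│ ╷ │ ╷ ╵ │ └───┤ │ ╶───┬───┴─┐ │ │
│ │ │↑│↳ ↑│     │ │     │     │ │ │
│ │ │ ├─┬─┘ ╷ ╷ │ └───┐ │ ╶─┐ ╵ │ │
│ │ │↑│ │   │ │ │     │ │   │   │ │
│ └─┤ │ ╵ ┌─┘ │ ├───┐ │ └─┐ ├───┤ │
│   │↑│   │   │ │   │ │   │ │   │ │
├─╴ │ ├───┘ ┌─┘ ╵ ╷ │ │ ┌─┘ │ ╷ └─┤
│   │A│     │     │ │ │ │   │ │   │
│ ╷ │ │ ╶───┤ ┌───┤ │ └─┤ ┌─┘ ├─╴ │
│ │ │ │     │ │   │ │   │ │   │   │
│ └─┤ ├───┐ │ │ ╷ └─┴─╴ │ │ ╷ │ ╶─┤
│   │ │   │ │ │ │       │ │ │ │   │
│ ╷ │ │ ╷ ╵ ├─┘ ├───────┤ └─┘ ├─┐ │
│ │ │ │ │   │   │       │     │ │ │
├─┘ │ ╵ ├─╴ │ ╶─┤ ┌───┐ └─────┘ │ │
│   │   │   │   │ │   │         │ │
│ ┌─┴───┤ ┌─┴─┐ │ │ ╷ │ ┌─┐ ┌───┘ │
│ │     │ │   │ │ │ │ │ │ │ │     │
│ ╵ ┌─╴ │ └─┐ │ ╵ ├─┘ │ │ ╵ │ ╶─┬─┤
│   │   │   │ │   │   │ │   │   │ │
│ ╶─┤ ╶─┴─╴ ╵ └───┘ ╷ │ └───┴─╴ ╵ │
│   │               │ │           │
└───┴───────────────┴─┴───────────┘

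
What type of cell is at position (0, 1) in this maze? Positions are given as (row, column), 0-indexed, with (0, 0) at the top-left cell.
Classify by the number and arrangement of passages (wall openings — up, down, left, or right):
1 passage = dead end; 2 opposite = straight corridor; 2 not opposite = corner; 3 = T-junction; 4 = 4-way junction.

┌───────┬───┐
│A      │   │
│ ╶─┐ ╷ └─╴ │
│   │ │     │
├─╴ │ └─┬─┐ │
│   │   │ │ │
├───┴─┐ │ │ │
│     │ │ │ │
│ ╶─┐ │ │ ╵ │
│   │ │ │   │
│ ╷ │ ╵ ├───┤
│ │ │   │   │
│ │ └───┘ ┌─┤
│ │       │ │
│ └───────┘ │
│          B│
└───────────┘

Checking cell at (0, 1):
Number of passages: 2
Cell type: straight corridor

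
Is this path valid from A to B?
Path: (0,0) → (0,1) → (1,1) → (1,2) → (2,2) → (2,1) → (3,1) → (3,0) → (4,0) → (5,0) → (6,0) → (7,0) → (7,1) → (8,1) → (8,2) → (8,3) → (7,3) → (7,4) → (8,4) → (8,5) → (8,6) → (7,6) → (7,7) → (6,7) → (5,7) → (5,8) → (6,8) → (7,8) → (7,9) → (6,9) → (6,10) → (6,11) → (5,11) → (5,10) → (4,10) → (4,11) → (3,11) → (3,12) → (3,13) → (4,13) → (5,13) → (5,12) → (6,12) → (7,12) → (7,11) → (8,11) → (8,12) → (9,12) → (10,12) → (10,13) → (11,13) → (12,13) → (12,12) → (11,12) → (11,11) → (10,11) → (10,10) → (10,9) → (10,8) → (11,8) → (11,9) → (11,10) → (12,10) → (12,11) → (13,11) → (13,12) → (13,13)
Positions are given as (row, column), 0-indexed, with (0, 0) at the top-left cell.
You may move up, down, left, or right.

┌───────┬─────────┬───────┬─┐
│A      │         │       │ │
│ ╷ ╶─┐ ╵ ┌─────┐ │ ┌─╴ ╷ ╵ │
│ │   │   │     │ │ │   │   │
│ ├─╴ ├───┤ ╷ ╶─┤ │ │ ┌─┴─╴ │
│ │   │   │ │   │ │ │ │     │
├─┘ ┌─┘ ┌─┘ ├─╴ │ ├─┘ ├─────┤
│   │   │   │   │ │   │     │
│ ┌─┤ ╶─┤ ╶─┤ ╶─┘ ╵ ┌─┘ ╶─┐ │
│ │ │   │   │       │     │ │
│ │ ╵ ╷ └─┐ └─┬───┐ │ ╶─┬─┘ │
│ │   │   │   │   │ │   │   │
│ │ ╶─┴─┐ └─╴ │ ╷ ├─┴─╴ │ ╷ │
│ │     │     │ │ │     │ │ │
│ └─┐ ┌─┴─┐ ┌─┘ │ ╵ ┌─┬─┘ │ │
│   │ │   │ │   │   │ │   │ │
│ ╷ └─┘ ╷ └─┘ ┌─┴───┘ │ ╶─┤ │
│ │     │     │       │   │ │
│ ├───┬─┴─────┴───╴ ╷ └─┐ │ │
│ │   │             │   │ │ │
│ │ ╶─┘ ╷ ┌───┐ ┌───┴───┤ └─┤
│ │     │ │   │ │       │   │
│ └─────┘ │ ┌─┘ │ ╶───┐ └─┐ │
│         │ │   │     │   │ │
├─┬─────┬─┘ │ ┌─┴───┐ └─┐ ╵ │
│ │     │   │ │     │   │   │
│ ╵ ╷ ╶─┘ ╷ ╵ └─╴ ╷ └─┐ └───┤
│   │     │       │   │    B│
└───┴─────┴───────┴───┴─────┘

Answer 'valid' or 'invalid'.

Checking path validity:
Result: All consecutive moves are passable.

valid

Correct solution:

┌───────┬─────────┬───────┬─┐
│A ↓    │         │       │ │
│ ╷ ╶─┐ ╵ ┌─────┐ │ ┌─╴ ╷ ╵ │
│ │↳ ↓│   │     │ │ │   │   │
│ ├─╴ ├───┤ ╷ ╶─┤ │ │ ┌─┴─╴ │
│ │↓ ↲│   │ │   │ │ │ │     │
├─┘ ┌─┘ ┌─┘ ├─╴ │ ├─┘ ├─────┤
│↓ ↲│   │   │   │ │   │↱ → ↓│
│ ┌─┤ ╶─┤ ╶─┤ ╶─┘ ╵ ┌─┘ ╶─┐ │
│↓│ │   │   │       │↱ ↑  │↓│
│ │ ╵ ╷ └─┐ └─┬───┐ │ ╶─┬─┘ │
│↓│   │   │   │↱ ↓│ │↑ ↰│↓ ↲│
│ │ ╶─┴─┐ └─╴ │ ╷ ├─┴─╴ │ ╷ │
│↓│     │     │↑│↓│↱ → ↑│↓│ │
│ └─┐ ┌─┴─┐ ┌─┘ │ ╵ ┌─┬─┘ │ │
│↳ ↓│ │↱ ↓│ │↱ ↑│↳ ↑│ │↓ ↲│ │
│ ╷ └─┘ ╷ └─┘ ┌─┴───┘ │ ╶─┤ │
│ │↳ → ↑│↳ → ↑│       │↳ ↓│ │
│ ├───┬─┴─────┴───╴ ╷ └─┐ │ │
│ │   │             │   │↓│ │
│ │ ╶─┘ ╷ ┌───┐ ┌───┴───┤ └─┤
│ │     │ │   │ │↓ ← ← ↰│↳ ↓│
│ └─────┘ │ ┌─┘ │ ╶───┐ └─┐ │
│         │ │   │↳ → ↓│↑ ↰│↓│
├─┬─────┬─┘ │ ┌─┴───┐ └─┐ ╵ │
│ │     │   │ │     │↳ ↓│↑ ↲│
│ ╵ ╷ ╶─┘ ╷ ╵ └─╴ ╷ └─┐ └───┤
│   │     │       │   │↳ → B│
└───┴─────┴───────┴───┴─────┘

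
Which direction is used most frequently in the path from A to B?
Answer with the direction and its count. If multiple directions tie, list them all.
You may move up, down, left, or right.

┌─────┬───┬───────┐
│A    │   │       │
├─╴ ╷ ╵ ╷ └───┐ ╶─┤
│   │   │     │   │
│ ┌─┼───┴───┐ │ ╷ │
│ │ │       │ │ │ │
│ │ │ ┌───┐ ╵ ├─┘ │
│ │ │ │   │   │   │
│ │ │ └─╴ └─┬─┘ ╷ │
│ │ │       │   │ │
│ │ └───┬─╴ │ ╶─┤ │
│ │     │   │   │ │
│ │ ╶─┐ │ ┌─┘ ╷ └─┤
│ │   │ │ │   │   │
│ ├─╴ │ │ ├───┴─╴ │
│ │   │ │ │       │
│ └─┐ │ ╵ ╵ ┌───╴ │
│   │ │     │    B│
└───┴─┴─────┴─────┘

Directions: right, right, down, right, up, right, down, right, right, down, down, left, up, left, left, left, down, down, right, right, right, down, left, down, down, down, right, up, right, right, right, down
Counts: {'right': 13, 'down': 11, 'up': 3, 'left': 5}
Most common: right (13 times)

Solution:

┌─────┬───┬───────┐
│A → ↓│↱ ↓│       │
├─╴ ╷ ╵ ╷ └───┐ ╶─┤
│   │↳ ↑│↳ → ↓│   │
│ ┌─┼───┴───┐ │ ╷ │
│ │ │↓ ← ← ↰│↓│ │ │
│ │ │ ┌───┐ ╵ ├─┘ │
│ │ │↓│   │↑ ↲│   │
│ │ │ └─╴ └─┬─┘ ╷ │
│ │ │↳ → → ↓│   │ │
│ │ └───┬─╴ │ ╶─┤ │
│ │     │↓ ↲│   │ │
│ │ ╶─┐ │ ┌─┘ ╷ └─┤
│ │   │ │↓│   │   │
│ ├─╴ │ │ ├───┴─╴ │
│ │   │ │↓│↱ → → ↓│
│ └─┐ │ ╵ ╵ ┌───╴ │
│   │ │  ↳ ↑│    B│
└───┴─┴─────┴─────┘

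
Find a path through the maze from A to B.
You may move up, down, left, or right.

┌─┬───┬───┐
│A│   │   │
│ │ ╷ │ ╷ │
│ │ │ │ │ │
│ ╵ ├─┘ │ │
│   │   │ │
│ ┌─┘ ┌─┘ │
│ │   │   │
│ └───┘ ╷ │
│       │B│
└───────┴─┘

Finding the shortest path through the maze:
Path length: 10 steps
Directions: down → down → down → down → right → right → right → up → right → down

Solution:

┌─┬───┬───┐
│A│   │   │
│ │ ╷ │ ╷ │
│↓│ │ │ │ │
│ ╵ ├─┘ │ │
│↓  │   │ │
│ ┌─┘ ┌─┘ │
│↓│   │↱ ↓│
│ └───┘ ╷ │
│↳ → → ↑│B│
└───────┴─┘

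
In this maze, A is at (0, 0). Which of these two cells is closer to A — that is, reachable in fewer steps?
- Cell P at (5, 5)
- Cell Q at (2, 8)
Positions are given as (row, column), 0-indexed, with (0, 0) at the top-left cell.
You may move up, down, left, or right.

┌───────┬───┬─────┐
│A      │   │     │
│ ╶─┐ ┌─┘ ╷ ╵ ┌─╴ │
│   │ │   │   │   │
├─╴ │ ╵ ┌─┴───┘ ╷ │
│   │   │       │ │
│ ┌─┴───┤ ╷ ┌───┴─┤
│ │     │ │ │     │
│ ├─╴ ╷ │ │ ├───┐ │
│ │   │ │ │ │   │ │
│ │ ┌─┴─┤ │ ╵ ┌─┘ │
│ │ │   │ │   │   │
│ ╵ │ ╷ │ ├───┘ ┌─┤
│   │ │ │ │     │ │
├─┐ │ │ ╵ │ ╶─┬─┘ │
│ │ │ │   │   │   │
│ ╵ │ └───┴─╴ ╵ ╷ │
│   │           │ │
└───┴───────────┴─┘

Shortest path A → P at (5, 5): 22 steps
Shortest path A → Q at (2, 8): 16 steps

Q is closer (16 steps vs 22 steps).

Path to P:

┌───────┬───┬─────┐
│A → ↓  │↱ ↓│↱ → ↓│
│ ╶─┐ ┌─┘ ╷ ╵ ┌─╴ │
│   │↓│↱ ↑│↳ ↑│↓ ↲│
├─╴ │ ╵ ┌─┴───┘ ╷ │
│   │↳ ↑│  ↓ ← ↲│ │
│ ┌─┴───┤ ╷ ┌───┴─┤
│ │     │ │↓│     │
│ ├─╴ ╷ │ │ ├───┐ │
│ │   │ │ │↓│   │ │
│ │ ┌─┴─┤ │ ╵ ┌─┘ │
│ │ │   │ │P  │   │
│ ╵ │ ╷ │ ├───┘ ┌─┤
│   │ │ │ │     │ │
├─┐ │ │ ╵ │ ╶─┬─┘ │
│ │ │ │   │   │   │
│ ╵ │ └───┴─╴ ╵ ╷ │
│   │           │ │
└───┴───────────┴─┘

Path to Q:

┌───────┬───┬─────┐
│A → ↓  │↱ ↓│↱ → ↓│
│ ╶─┐ ┌─┘ ╷ ╵ ┌─╴ │
│   │↓│↱ ↑│↳ ↑│  ↓│
├─╴ │ ╵ ┌─┴───┘ ╷ │
│   │↳ ↑│       │Q│
│ ┌─┴───┤ ╷ ┌───┴─┤
│ │     │ │ │     │
│ ├─╴ ╷ │ │ ├───┐ │
│ │   │ │ │ │   │ │
│ │ ┌─┴─┤ │ ╵ ┌─┘ │
│ │ │   │ │   │   │
│ ╵ │ ╷ │ ├───┘ ┌─┤
│   │ │ │ │     │ │
├─┐ │ │ ╵ │ ╶─┬─┘ │
│ │ │ │   │   │   │
│ ╵ │ └───┴─╴ ╵ ╷ │
│   │           │ │
└───┴───────────┴─┘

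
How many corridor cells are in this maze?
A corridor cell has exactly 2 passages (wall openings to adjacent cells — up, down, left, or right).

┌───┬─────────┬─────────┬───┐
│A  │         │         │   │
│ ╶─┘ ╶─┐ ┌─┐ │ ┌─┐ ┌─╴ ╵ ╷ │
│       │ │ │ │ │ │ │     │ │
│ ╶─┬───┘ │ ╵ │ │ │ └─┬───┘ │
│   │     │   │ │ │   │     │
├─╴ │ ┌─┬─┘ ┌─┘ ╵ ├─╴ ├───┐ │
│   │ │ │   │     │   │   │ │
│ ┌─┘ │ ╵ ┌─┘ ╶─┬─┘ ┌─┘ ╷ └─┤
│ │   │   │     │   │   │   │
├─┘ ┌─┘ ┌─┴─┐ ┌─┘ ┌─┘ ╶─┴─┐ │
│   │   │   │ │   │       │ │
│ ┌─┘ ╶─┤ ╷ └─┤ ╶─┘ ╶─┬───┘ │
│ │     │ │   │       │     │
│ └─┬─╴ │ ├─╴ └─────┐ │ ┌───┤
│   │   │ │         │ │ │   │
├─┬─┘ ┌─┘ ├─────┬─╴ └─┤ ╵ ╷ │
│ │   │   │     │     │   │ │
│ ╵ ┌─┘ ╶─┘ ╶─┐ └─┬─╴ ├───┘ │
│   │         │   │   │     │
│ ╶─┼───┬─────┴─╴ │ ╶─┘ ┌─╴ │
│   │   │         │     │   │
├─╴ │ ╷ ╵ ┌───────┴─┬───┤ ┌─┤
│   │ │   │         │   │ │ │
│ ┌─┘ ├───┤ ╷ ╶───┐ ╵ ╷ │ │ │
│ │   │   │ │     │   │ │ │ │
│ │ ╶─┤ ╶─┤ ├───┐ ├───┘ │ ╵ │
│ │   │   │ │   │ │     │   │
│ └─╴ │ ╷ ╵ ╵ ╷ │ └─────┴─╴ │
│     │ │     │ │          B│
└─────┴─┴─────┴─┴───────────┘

Counting cells with exactly 2 passages:
Total corridor cells: 161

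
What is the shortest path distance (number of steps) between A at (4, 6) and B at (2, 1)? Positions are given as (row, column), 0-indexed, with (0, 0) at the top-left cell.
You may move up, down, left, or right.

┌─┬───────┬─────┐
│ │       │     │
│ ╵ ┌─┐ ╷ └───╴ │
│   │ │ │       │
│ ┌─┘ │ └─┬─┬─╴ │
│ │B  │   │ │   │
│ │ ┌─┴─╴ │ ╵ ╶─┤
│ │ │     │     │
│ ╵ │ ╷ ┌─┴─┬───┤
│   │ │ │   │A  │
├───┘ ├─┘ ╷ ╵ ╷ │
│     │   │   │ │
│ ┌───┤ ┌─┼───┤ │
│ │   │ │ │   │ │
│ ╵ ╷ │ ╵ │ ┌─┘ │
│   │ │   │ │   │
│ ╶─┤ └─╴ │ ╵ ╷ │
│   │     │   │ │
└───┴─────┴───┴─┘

Finding path from (4, 6) to (2, 1):
Path: (4,6) → (5,6) → (5,5) → (4,5) → (4,4) → (5,4) → (5,3) → (6,3) → (7,3) → (7,4) → (8,4) → (8,3) → (8,2) → (7,2) → (6,2) → (6,1) → (7,1) → (7,0) → (6,0) → (5,0) → (5,1) → (5,2) → (4,2) → (3,2) → (3,3) → (3,4) → (2,4) → (2,3) → (1,3) → (0,3) → (0,2) → (0,1) → (1,1) → (1,0) → (2,0) → (3,0) → (4,0) → (4,1) → (3,1) → (2,1)
Distance: 39 steps

Solution:

┌─┬───────┬─────┐
│ │↓ ← ↰  │     │
│ ╵ ┌─┐ ╷ └───╴ │
│↓ ↲│ │↑│       │
│ ┌─┘ │ └─┬─┬─╴ │
│↓│B  │↑ ↰│ │   │
│ │ ┌─┴─╴ │ ╵ ╶─┤
│↓│↑│↱ → ↑│     │
│ ╵ │ ╷ ┌─┴─┬───┤
│↳ ↑│↑│ │↓ ↰│A  │
├───┘ ├─┘ ╷ ╵ ╷ │
│↱ → ↑│↓ ↲│↑ ↲│ │
│ ┌───┤ ┌─┼───┤ │
│↑│↓ ↰│↓│ │   │ │
│ ╵ ╷ │ ╵ │ ┌─┘ │
│↑ ↲│↑│↳ ↓│ │   │
│ ╶─┤ └─╴ │ ╵ ╷ │
│   │↑ ← ↲│   │ │
└───┴─────┴───┴─┘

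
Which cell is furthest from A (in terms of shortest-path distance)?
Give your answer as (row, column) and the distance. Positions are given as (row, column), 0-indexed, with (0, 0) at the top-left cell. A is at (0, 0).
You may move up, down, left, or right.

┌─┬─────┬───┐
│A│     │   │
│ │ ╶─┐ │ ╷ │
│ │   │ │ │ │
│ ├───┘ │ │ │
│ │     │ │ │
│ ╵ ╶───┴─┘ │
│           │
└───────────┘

Computing BFS distances from A to all cells:
Furthest cell: (2, 4)
Distance: 14 steps

Path from A to the furthest cell:

┌─┬─────┬───┐
│A│     │↓ ↰│
│ │ ╶─┐ │ ╷ │
│↓│   │ │↓│↑│
│ ├───┘ │ │ │
│↓│     │B│↑│
│ ╵ ╶───┴─┘ │
│↳ → → → → ↑│
└───────────┘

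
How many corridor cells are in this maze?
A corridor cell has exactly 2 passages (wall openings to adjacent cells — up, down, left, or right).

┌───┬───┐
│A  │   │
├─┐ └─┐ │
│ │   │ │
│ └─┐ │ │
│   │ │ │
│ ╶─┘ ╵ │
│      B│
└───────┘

Counting cells with exactly 2 passages:
Total corridor cells: 10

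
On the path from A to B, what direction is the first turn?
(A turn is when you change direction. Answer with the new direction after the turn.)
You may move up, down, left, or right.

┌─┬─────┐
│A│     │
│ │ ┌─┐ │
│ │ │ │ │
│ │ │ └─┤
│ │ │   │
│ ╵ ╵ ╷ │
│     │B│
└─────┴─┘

Directions: down, down, down, right, right, up, right, down
First turn direction: right

Solution:

┌─┬─────┐
│A│     │
│ │ ┌─┐ │
│↓│ │ │ │
│ │ │ └─┤
│↓│ │↱ ↓│
│ ╵ ╵ ╷ │
│↳ → ↑│B│
└─────┴─┘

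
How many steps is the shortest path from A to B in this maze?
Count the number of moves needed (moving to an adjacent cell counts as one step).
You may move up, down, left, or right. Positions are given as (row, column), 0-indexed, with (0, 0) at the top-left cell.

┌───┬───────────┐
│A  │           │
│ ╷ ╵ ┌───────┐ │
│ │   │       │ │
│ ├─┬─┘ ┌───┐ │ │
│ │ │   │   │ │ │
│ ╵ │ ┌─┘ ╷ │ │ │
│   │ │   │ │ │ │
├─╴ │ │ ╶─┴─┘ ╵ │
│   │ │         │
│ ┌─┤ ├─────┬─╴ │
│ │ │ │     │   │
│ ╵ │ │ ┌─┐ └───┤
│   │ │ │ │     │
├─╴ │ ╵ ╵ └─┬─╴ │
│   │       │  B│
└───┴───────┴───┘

Using BFS to find shortest path:
Start: (0, 0), End: (7, 7)
Path found:
(0,0) → (0,1) → (1,1) → (1,2) → (0,2) → (0,3) → (0,4) → (0,5) → (0,6) → (0,7) → (1,7) → (2,7) → (3,7) → (4,7) → (4,6) → (3,6) → (2,6) → (1,6) → (1,5) → (1,4) → (1,3) → (2,3) → (2,2) → (3,2) → (4,2) → (5,2) → (6,2) → (7,2) → (7,3) → (6,3) → (5,3) → (5,4) → (5,5) → (6,5) → (6,6) → (6,7) → (7,7)
Number of steps: 36

Solution:

┌───┬───────────┐
│A ↓│↱ → → → → ↓│
│ ╷ ╵ ┌───────┐ │
│ │↳ ↑│↓ ← ← ↰│↓│
│ ├─┬─┘ ┌───┐ │ │
│ │ │↓ ↲│   │↑│↓│
│ ╵ │ ┌─┘ ╷ │ │ │
│   │↓│   │ │↑│↓│
├─╴ │ │ ╶─┴─┘ ╵ │
│   │↓│      ↑ ↲│
│ ┌─┤ ├─────┬─╴ │
│ │ │↓│↱ → ↓│   │
│ ╵ │ │ ┌─┐ └───┤
│   │↓│↑│ │↳ → ↓│
├─╴ │ ╵ ╵ └─┬─╴ │
│   │↳ ↑    │  B│
└───┴───────┴───┘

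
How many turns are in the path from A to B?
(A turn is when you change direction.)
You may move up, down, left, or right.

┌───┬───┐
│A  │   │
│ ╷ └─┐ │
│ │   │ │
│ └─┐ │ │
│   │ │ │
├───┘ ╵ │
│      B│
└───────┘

Directions: right, down, right, down, down, right
Number of turns: 4

Solution:

┌───┬───┐
│A ↓│   │
│ ╷ └─┐ │
│ │↳ ↓│ │
│ └─┐ │ │
│   │↓│ │
├───┘ ╵ │
│    ↳ B│
└───────┘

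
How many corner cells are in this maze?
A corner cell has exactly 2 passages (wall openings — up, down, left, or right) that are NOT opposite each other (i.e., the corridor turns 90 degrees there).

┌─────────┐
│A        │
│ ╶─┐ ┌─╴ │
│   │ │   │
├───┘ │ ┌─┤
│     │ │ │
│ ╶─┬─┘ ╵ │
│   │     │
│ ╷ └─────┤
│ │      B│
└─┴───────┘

Counting corner cells (2 non-opposite passages):
Total corners: 10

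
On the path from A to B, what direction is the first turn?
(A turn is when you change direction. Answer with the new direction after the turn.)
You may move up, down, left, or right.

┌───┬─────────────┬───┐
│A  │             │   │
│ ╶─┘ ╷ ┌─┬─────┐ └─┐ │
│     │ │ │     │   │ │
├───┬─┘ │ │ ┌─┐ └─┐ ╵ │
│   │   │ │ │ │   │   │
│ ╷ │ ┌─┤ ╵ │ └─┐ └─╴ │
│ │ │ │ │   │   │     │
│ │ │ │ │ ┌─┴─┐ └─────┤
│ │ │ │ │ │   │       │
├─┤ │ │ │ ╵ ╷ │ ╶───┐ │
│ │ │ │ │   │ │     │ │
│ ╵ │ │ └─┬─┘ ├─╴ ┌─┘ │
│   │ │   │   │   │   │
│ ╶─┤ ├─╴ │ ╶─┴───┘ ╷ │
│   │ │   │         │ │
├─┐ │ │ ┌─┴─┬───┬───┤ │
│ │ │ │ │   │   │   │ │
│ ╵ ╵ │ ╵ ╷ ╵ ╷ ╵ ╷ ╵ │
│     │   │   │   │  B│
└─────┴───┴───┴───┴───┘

Directions: down, right, right, up, right, right, right, right, right, right, down, right, down, right, down, left, left, up, left, up, left, left, down, down, left, down, down, right, up, right, down, down, left, down, right, right, right, right, up, right, down, down, down
First turn direction: right

Solution:

┌───┬─────────────┬───┐
│A  │↱ → → → → → ↓│   │
│ ╶─┘ ╷ ┌─┬─────┐ └─┐ │
│↳ → ↑│ │ │↓ ← ↰│↳ ↓│ │
├───┬─┘ │ │ ┌─┐ └─┐ ╵ │
│   │   │ │↓│ │↑ ↰│↳ ↓│
│ ╷ │ ┌─┤ ╵ │ └─┐ └─╴ │
│ │ │ │ │↓ ↲│   │↑ ← ↲│
│ │ │ │ │ ┌─┴─┐ └─────┤
│ │ │ │ │↓│↱ ↓│       │
├─┤ │ │ │ ╵ ╷ │ ╶───┐ │
│ │ │ │ │↳ ↑│↓│     │ │
│ ╵ │ │ └─┬─┘ ├─╴ ┌─┘ │
│   │ │   │↓ ↲│   │↱ ↓│
│ ╶─┤ ├─╴ │ ╶─┴───┘ ╷ │
│   │ │   │↳ → → → ↑│↓│
├─┐ │ │ ┌─┴─┬───┬───┤ │
│ │ │ │ │   │   │   │↓│
│ ╵ ╵ │ ╵ ╷ ╵ ╷ ╵ ╷ ╵ │
│     │   │   │   │  B│
└─────┴───┴───┴───┴───┘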